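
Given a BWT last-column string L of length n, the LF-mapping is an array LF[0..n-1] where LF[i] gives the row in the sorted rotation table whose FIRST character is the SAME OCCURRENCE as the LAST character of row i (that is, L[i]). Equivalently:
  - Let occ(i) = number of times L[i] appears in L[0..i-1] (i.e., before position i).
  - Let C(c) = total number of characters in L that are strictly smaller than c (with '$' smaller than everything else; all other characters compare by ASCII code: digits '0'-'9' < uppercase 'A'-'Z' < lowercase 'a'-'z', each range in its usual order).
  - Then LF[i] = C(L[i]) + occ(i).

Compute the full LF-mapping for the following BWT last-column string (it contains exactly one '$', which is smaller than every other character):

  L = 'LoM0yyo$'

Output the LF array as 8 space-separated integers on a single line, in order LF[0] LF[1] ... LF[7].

Answer: 2 4 3 1 6 7 5 0

Derivation:
Char counts: '$':1, '0':1, 'L':1, 'M':1, 'o':2, 'y':2
C (first-col start): C('$')=0, C('0')=1, C('L')=2, C('M')=3, C('o')=4, C('y')=6
L[0]='L': occ=0, LF[0]=C('L')+0=2+0=2
L[1]='o': occ=0, LF[1]=C('o')+0=4+0=4
L[2]='M': occ=0, LF[2]=C('M')+0=3+0=3
L[3]='0': occ=0, LF[3]=C('0')+0=1+0=1
L[4]='y': occ=0, LF[4]=C('y')+0=6+0=6
L[5]='y': occ=1, LF[5]=C('y')+1=6+1=7
L[6]='o': occ=1, LF[6]=C('o')+1=4+1=5
L[7]='$': occ=0, LF[7]=C('$')+0=0+0=0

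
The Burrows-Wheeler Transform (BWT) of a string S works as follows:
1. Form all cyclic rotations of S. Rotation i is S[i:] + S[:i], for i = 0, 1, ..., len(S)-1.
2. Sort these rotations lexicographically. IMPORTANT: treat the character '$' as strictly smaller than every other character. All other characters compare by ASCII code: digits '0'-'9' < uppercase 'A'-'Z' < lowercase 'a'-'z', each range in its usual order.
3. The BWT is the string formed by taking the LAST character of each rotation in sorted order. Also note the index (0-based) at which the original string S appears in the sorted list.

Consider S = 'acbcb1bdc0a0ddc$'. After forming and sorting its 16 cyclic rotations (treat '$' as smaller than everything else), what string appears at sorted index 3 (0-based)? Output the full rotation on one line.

Answer: 1bdc0a0ddc$acbcb

Derivation:
All 16 rotations (rotation i = S[i:]+S[:i]):
  rot[0] = acbcb1bdc0a0ddc$
  rot[1] = cbcb1bdc0a0ddc$a
  rot[2] = bcb1bdc0a0ddc$ac
  rot[3] = cb1bdc0a0ddc$acb
  rot[4] = b1bdc0a0ddc$acbc
  rot[5] = 1bdc0a0ddc$acbcb
  rot[6] = bdc0a0ddc$acbcb1
  rot[7] = dc0a0ddc$acbcb1b
  rot[8] = c0a0ddc$acbcb1bd
  rot[9] = 0a0ddc$acbcb1bdc
  rot[10] = a0ddc$acbcb1bdc0
  rot[11] = 0ddc$acbcb1bdc0a
  rot[12] = ddc$acbcb1bdc0a0
  rot[13] = dc$acbcb1bdc0a0d
  rot[14] = c$acbcb1bdc0a0dd
  rot[15] = $acbcb1bdc0a0ddc
Sorted (with $ < everything):
  sorted[0] = $acbcb1bdc0a0ddc
  sorted[1] = 0a0ddc$acbcb1bdc
  sorted[2] = 0ddc$acbcb1bdc0a
  sorted[3] = 1bdc0a0ddc$acbcb
  sorted[4] = a0ddc$acbcb1bdc0
  sorted[5] = acbcb1bdc0a0ddc$
  sorted[6] = b1bdc0a0ddc$acbc
  sorted[7] = bcb1bdc0a0ddc$ac
  sorted[8] = bdc0a0ddc$acbcb1
  sorted[9] = c$acbcb1bdc0a0dd
  sorted[10] = c0a0ddc$acbcb1bd
  sorted[11] = cb1bdc0a0ddc$acb
  sorted[12] = cbcb1bdc0a0ddc$a
  sorted[13] = dc$acbcb1bdc0a0d
  sorted[14] = dc0a0ddc$acbcb1b
  sorted[15] = ddc$acbcb1bdc0a0
sorted[3] = 1bdc0a0ddc$acbcb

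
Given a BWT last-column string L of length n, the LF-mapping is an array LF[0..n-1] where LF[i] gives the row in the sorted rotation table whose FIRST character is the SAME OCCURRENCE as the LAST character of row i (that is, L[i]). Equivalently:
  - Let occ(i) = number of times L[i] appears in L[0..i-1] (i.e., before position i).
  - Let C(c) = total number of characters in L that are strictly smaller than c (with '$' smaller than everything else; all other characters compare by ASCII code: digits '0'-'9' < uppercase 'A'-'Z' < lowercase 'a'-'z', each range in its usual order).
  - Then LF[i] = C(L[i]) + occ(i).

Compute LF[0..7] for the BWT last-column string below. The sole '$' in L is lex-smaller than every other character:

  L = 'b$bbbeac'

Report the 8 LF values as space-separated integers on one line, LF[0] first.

Answer: 2 0 3 4 5 7 1 6

Derivation:
Char counts: '$':1, 'a':1, 'b':4, 'c':1, 'e':1
C (first-col start): C('$')=0, C('a')=1, C('b')=2, C('c')=6, C('e')=7
L[0]='b': occ=0, LF[0]=C('b')+0=2+0=2
L[1]='$': occ=0, LF[1]=C('$')+0=0+0=0
L[2]='b': occ=1, LF[2]=C('b')+1=2+1=3
L[3]='b': occ=2, LF[3]=C('b')+2=2+2=4
L[4]='b': occ=3, LF[4]=C('b')+3=2+3=5
L[5]='e': occ=0, LF[5]=C('e')+0=7+0=7
L[6]='a': occ=0, LF[6]=C('a')+0=1+0=1
L[7]='c': occ=0, LF[7]=C('c')+0=6+0=6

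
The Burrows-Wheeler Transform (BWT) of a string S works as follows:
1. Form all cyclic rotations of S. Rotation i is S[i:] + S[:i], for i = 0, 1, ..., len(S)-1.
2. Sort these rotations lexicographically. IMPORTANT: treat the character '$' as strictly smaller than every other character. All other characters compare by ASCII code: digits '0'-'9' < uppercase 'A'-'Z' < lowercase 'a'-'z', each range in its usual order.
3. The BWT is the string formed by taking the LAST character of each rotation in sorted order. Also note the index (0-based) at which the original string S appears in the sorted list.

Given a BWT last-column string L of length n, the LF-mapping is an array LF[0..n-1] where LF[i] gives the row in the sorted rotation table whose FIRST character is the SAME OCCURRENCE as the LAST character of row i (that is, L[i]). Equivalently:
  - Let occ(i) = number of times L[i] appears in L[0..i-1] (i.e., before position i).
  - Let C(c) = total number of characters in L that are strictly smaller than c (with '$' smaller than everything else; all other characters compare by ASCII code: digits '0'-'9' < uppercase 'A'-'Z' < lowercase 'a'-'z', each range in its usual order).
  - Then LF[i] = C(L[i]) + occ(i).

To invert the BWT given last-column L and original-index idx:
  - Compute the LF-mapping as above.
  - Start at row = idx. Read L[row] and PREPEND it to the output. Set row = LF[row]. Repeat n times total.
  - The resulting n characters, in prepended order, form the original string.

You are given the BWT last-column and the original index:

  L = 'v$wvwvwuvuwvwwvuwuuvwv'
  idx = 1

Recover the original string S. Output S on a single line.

LF mapping: 6 0 14 7 15 8 16 1 9 2 17 10 18 19 11 3 20 4 5 12 21 13
Walk LF starting at row 1, prepending L[row]:
  step 1: row=1, L[1]='$', prepend. Next row=LF[1]=0
  step 2: row=0, L[0]='v', prepend. Next row=LF[0]=6
  step 3: row=6, L[6]='w', prepend. Next row=LF[6]=16
  step 4: row=16, L[16]='w', prepend. Next row=LF[16]=20
  step 5: row=20, L[20]='w', prepend. Next row=LF[20]=21
  step 6: row=21, L[21]='v', prepend. Next row=LF[21]=13
  step 7: row=13, L[13]='w', prepend. Next row=LF[13]=19
  step 8: row=19, L[19]='v', prepend. Next row=LF[19]=12
  step 9: row=12, L[12]='w', prepend. Next row=LF[12]=18
  step 10: row=18, L[18]='u', prepend. Next row=LF[18]=5
  step 11: row=5, L[5]='v', prepend. Next row=LF[5]=8
  step 12: row=8, L[8]='v', prepend. Next row=LF[8]=9
  step 13: row=9, L[9]='u', prepend. Next row=LF[9]=2
  step 14: row=2, L[2]='w', prepend. Next row=LF[2]=14
  step 15: row=14, L[14]='v', prepend. Next row=LF[14]=11
  step 16: row=11, L[11]='v', prepend. Next row=LF[11]=10
  step 17: row=10, L[10]='w', prepend. Next row=LF[10]=17
  step 18: row=17, L[17]='u', prepend. Next row=LF[17]=4
  step 19: row=4, L[4]='w', prepend. Next row=LF[4]=15
  step 20: row=15, L[15]='u', prepend. Next row=LF[15]=3
  step 21: row=3, L[3]='v', prepend. Next row=LF[3]=7
  step 22: row=7, L[7]='u', prepend. Next row=LF[7]=1
Reversed output: uvuwuwvvwuvvuwvwvwwwv$

Answer: uvuwuwvvwuvvuwvwvwwwv$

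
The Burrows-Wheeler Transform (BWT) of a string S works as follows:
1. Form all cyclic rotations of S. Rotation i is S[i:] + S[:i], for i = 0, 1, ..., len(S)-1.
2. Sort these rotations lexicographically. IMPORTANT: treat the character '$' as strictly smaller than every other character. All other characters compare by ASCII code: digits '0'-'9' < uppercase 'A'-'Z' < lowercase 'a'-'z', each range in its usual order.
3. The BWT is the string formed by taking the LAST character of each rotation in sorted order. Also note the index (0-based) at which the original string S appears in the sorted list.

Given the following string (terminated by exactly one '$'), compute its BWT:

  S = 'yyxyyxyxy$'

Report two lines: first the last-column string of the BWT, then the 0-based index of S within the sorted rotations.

Answer: yyyyxxyyx$
9

Derivation:
All 10 rotations (rotation i = S[i:]+S[:i]):
  rot[0] = yyxyyxyxy$
  rot[1] = yxyyxyxy$y
  rot[2] = xyyxyxy$yy
  rot[3] = yyxyxy$yyx
  rot[4] = yxyxy$yyxy
  rot[5] = xyxy$yyxyy
  rot[6] = yxy$yyxyyx
  rot[7] = xy$yyxyyxy
  rot[8] = y$yyxyyxyx
  rot[9] = $yyxyyxyxy
Sorted (with $ < everything):
  sorted[0] = $yyxyyxyxy  (last char: 'y')
  sorted[1] = xy$yyxyyxy  (last char: 'y')
  sorted[2] = xyxy$yyxyy  (last char: 'y')
  sorted[3] = xyyxyxy$yy  (last char: 'y')
  sorted[4] = y$yyxyyxyx  (last char: 'x')
  sorted[5] = yxy$yyxyyx  (last char: 'x')
  sorted[6] = yxyxy$yyxy  (last char: 'y')
  sorted[7] = yxyyxyxy$y  (last char: 'y')
  sorted[8] = yyxyxy$yyx  (last char: 'x')
  sorted[9] = yyxyyxyxy$  (last char: '$')
Last column: yyyyxxyyx$
Original string S is at sorted index 9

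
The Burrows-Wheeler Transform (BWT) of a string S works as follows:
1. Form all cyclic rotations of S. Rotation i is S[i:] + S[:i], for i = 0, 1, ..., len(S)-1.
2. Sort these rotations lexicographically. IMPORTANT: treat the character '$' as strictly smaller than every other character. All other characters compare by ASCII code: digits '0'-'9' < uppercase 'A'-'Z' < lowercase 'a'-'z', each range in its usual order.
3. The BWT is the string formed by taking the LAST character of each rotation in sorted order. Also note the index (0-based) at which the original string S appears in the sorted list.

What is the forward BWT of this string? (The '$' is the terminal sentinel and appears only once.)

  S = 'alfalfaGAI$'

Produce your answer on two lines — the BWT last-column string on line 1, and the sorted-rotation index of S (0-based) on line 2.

All 11 rotations (rotation i = S[i:]+S[:i]):
  rot[0] = alfalfaGAI$
  rot[1] = lfalfaGAI$a
  rot[2] = falfaGAI$al
  rot[3] = alfaGAI$alf
  rot[4] = lfaGAI$alfa
  rot[5] = faGAI$alfal
  rot[6] = aGAI$alfalf
  rot[7] = GAI$alfalfa
  rot[8] = AI$alfalfaG
  rot[9] = I$alfalfaGA
  rot[10] = $alfalfaGAI
Sorted (with $ < everything):
  sorted[0] = $alfalfaGAI  (last char: 'I')
  sorted[1] = AI$alfalfaG  (last char: 'G')
  sorted[2] = GAI$alfalfa  (last char: 'a')
  sorted[3] = I$alfalfaGA  (last char: 'A')
  sorted[4] = aGAI$alfalf  (last char: 'f')
  sorted[5] = alfaGAI$alf  (last char: 'f')
  sorted[6] = alfalfaGAI$  (last char: '$')
  sorted[7] = faGAI$alfal  (last char: 'l')
  sorted[8] = falfaGAI$al  (last char: 'l')
  sorted[9] = lfaGAI$alfa  (last char: 'a')
  sorted[10] = lfalfaGAI$a  (last char: 'a')
Last column: IGaAff$llaa
Original string S is at sorted index 6

Answer: IGaAff$llaa
6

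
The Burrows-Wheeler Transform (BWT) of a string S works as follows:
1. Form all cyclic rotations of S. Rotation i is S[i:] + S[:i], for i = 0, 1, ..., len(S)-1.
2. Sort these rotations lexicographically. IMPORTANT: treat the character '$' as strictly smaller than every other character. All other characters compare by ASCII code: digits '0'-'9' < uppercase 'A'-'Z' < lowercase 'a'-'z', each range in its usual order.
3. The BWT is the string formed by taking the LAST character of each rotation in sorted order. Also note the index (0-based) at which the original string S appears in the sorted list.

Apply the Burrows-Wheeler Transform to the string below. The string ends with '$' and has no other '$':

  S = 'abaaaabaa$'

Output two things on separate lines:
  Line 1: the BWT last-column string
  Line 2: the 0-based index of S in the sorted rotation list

Answer: aabbaaa$aa
7

Derivation:
All 10 rotations (rotation i = S[i:]+S[:i]):
  rot[0] = abaaaabaa$
  rot[1] = baaaabaa$a
  rot[2] = aaaabaa$ab
  rot[3] = aaabaa$aba
  rot[4] = aabaa$abaa
  rot[5] = abaa$abaaa
  rot[6] = baa$abaaaa
  rot[7] = aa$abaaaab
  rot[8] = a$abaaaaba
  rot[9] = $abaaaabaa
Sorted (with $ < everything):
  sorted[0] = $abaaaabaa  (last char: 'a')
  sorted[1] = a$abaaaaba  (last char: 'a')
  sorted[2] = aa$abaaaab  (last char: 'b')
  sorted[3] = aaaabaa$ab  (last char: 'b')
  sorted[4] = aaabaa$aba  (last char: 'a')
  sorted[5] = aabaa$abaa  (last char: 'a')
  sorted[6] = abaa$abaaa  (last char: 'a')
  sorted[7] = abaaaabaa$  (last char: '$')
  sorted[8] = baa$abaaaa  (last char: 'a')
  sorted[9] = baaaabaa$a  (last char: 'a')
Last column: aabbaaa$aa
Original string S is at sorted index 7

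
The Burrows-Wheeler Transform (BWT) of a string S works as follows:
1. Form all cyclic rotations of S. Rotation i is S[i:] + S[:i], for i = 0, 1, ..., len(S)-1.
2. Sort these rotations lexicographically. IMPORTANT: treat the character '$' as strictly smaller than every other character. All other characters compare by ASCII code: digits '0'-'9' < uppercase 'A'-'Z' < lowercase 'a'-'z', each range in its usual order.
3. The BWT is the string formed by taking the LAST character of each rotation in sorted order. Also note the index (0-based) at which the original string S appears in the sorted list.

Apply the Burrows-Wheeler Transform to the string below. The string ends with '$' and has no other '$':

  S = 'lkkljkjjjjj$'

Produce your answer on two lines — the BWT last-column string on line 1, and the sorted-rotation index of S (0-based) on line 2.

All 12 rotations (rotation i = S[i:]+S[:i]):
  rot[0] = lkkljkjjjjj$
  rot[1] = kkljkjjjjj$l
  rot[2] = kljkjjjjj$lk
  rot[3] = ljkjjjjj$lkk
  rot[4] = jkjjjjj$lkkl
  rot[5] = kjjjjj$lkklj
  rot[6] = jjjjj$lkkljk
  rot[7] = jjjj$lkkljkj
  rot[8] = jjj$lkkljkjj
  rot[9] = jj$lkkljkjjj
  rot[10] = j$lkkljkjjjj
  rot[11] = $lkkljkjjjjj
Sorted (with $ < everything):
  sorted[0] = $lkkljkjjjjj  (last char: 'j')
  sorted[1] = j$lkkljkjjjj  (last char: 'j')
  sorted[2] = jj$lkkljkjjj  (last char: 'j')
  sorted[3] = jjj$lkkljkjj  (last char: 'j')
  sorted[4] = jjjj$lkkljkj  (last char: 'j')
  sorted[5] = jjjjj$lkkljk  (last char: 'k')
  sorted[6] = jkjjjjj$lkkl  (last char: 'l')
  sorted[7] = kjjjjj$lkklj  (last char: 'j')
  sorted[8] = kkljkjjjjj$l  (last char: 'l')
  sorted[9] = kljkjjjjj$lk  (last char: 'k')
  sorted[10] = ljkjjjjj$lkk  (last char: 'k')
  sorted[11] = lkkljkjjjjj$  (last char: '$')
Last column: jjjjjkljlkk$
Original string S is at sorted index 11

Answer: jjjjjkljlkk$
11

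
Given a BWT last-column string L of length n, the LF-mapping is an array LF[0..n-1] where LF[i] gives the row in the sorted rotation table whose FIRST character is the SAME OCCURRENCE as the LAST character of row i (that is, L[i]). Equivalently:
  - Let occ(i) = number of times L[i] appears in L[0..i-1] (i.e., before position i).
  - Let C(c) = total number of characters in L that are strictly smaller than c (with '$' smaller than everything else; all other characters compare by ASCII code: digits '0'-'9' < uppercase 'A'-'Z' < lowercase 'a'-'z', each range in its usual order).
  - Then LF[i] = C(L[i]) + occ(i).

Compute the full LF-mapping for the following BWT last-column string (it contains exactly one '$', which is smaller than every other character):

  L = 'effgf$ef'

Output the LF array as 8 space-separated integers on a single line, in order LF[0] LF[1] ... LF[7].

Char counts: '$':1, 'e':2, 'f':4, 'g':1
C (first-col start): C('$')=0, C('e')=1, C('f')=3, C('g')=7
L[0]='e': occ=0, LF[0]=C('e')+0=1+0=1
L[1]='f': occ=0, LF[1]=C('f')+0=3+0=3
L[2]='f': occ=1, LF[2]=C('f')+1=3+1=4
L[3]='g': occ=0, LF[3]=C('g')+0=7+0=7
L[4]='f': occ=2, LF[4]=C('f')+2=3+2=5
L[5]='$': occ=0, LF[5]=C('$')+0=0+0=0
L[6]='e': occ=1, LF[6]=C('e')+1=1+1=2
L[7]='f': occ=3, LF[7]=C('f')+3=3+3=6

Answer: 1 3 4 7 5 0 2 6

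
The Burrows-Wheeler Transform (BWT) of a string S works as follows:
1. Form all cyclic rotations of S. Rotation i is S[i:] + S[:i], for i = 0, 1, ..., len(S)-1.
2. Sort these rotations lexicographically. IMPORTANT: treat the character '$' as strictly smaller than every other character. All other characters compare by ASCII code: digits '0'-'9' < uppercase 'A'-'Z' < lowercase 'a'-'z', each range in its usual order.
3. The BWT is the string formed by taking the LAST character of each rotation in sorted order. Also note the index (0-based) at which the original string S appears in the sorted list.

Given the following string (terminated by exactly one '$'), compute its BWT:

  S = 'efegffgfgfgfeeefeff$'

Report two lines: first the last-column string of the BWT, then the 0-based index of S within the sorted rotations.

All 20 rotations (rotation i = S[i:]+S[:i]):
  rot[0] = efegffgfgfgfeeefeff$
  rot[1] = fegffgfgfgfeeefeff$e
  rot[2] = egffgfgfgfeeefeff$ef
  rot[3] = gffgfgfgfeeefeff$efe
  rot[4] = ffgfgfgfeeefeff$efeg
  rot[5] = fgfgfgfeeefeff$efegf
  rot[6] = gfgfgfeeefeff$efegff
  rot[7] = fgfgfeeefeff$efegffg
  rot[8] = gfgfeeefeff$efegffgf
  rot[9] = fgfeeefeff$efegffgfg
  rot[10] = gfeeefeff$efegffgfgf
  rot[11] = feeefeff$efegffgfgfg
  rot[12] = eeefeff$efegffgfgfgf
  rot[13] = eefeff$efegffgfgfgfe
  rot[14] = efeff$efegffgfgfgfee
  rot[15] = feff$efegffgfgfgfeee
  rot[16] = eff$efegffgfgfgfeeef
  rot[17] = ff$efegffgfgfgfeeefe
  rot[18] = f$efegffgfgfgfeeefef
  rot[19] = $efegffgfgfgfeeefeff
Sorted (with $ < everything):
  sorted[0] = $efegffgfgfgfeeefeff  (last char: 'f')
  sorted[1] = eeefeff$efegffgfgfgf  (last char: 'f')
  sorted[2] = eefeff$efegffgfgfgfe  (last char: 'e')
  sorted[3] = efeff$efegffgfgfgfee  (last char: 'e')
  sorted[4] = efegffgfgfgfeeefeff$  (last char: '$')
  sorted[5] = eff$efegffgfgfgfeeef  (last char: 'f')
  sorted[6] = egffgfgfgfeeefeff$ef  (last char: 'f')
  sorted[7] = f$efegffgfgfgfeeefef  (last char: 'f')
  sorted[8] = feeefeff$efegffgfgfg  (last char: 'g')
  sorted[9] = feff$efegffgfgfgfeee  (last char: 'e')
  sorted[10] = fegffgfgfgfeeefeff$e  (last char: 'e')
  sorted[11] = ff$efegffgfgfgfeeefe  (last char: 'e')
  sorted[12] = ffgfgfgfeeefeff$efeg  (last char: 'g')
  sorted[13] = fgfeeefeff$efegffgfg  (last char: 'g')
  sorted[14] = fgfgfeeefeff$efegffg  (last char: 'g')
  sorted[15] = fgfgfgfeeefeff$efegf  (last char: 'f')
  sorted[16] = gfeeefeff$efegffgfgf  (last char: 'f')
  sorted[17] = gffgfgfgfeeefeff$efe  (last char: 'e')
  sorted[18] = gfgfeeefeff$efegffgf  (last char: 'f')
  sorted[19] = gfgfgfeeefeff$efegff  (last char: 'f')
Last column: ffee$fffgeeegggffeff
Original string S is at sorted index 4

Answer: ffee$fffgeeegggffeff
4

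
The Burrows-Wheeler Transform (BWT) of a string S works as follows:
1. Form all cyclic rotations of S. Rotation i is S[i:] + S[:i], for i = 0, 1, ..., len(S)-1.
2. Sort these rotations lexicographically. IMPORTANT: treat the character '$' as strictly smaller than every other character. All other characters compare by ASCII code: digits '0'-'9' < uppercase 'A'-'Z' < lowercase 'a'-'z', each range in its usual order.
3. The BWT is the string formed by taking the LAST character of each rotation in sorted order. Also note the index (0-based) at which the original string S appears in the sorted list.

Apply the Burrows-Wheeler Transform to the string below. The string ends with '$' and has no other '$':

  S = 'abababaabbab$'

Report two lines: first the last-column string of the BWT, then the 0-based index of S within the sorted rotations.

Answer: bbbbb$aaabaaa
5

Derivation:
All 13 rotations (rotation i = S[i:]+S[:i]):
  rot[0] = abababaabbab$
  rot[1] = bababaabbab$a
  rot[2] = ababaabbab$ab
  rot[3] = babaabbab$aba
  rot[4] = abaabbab$abab
  rot[5] = baabbab$ababa
  rot[6] = aabbab$ababab
  rot[7] = abbab$abababa
  rot[8] = bbab$abababaa
  rot[9] = bab$abababaab
  rot[10] = ab$abababaabb
  rot[11] = b$abababaabba
  rot[12] = $abababaabbab
Sorted (with $ < everything):
  sorted[0] = $abababaabbab  (last char: 'b')
  sorted[1] = aabbab$ababab  (last char: 'b')
  sorted[2] = ab$abababaabb  (last char: 'b')
  sorted[3] = abaabbab$abab  (last char: 'b')
  sorted[4] = ababaabbab$ab  (last char: 'b')
  sorted[5] = abababaabbab$  (last char: '$')
  sorted[6] = abbab$abababa  (last char: 'a')
  sorted[7] = b$abababaabba  (last char: 'a')
  sorted[8] = baabbab$ababa  (last char: 'a')
  sorted[9] = bab$abababaab  (last char: 'b')
  sorted[10] = babaabbab$aba  (last char: 'a')
  sorted[11] = bababaabbab$a  (last char: 'a')
  sorted[12] = bbab$abababaa  (last char: 'a')
Last column: bbbbb$aaabaaa
Original string S is at sorted index 5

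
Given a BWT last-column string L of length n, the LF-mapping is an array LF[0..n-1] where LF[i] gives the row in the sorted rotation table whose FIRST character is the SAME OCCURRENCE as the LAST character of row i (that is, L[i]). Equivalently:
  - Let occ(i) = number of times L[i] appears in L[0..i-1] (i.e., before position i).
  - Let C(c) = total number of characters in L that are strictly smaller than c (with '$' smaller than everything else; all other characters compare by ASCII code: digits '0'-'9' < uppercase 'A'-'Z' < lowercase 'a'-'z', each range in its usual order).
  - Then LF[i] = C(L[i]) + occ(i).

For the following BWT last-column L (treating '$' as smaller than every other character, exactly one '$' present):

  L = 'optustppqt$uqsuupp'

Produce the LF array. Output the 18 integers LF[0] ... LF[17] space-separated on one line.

Answer: 1 2 11 14 9 12 3 4 7 13 0 15 8 10 16 17 5 6

Derivation:
Char counts: '$':1, 'o':1, 'p':5, 'q':2, 's':2, 't':3, 'u':4
C (first-col start): C('$')=0, C('o')=1, C('p')=2, C('q')=7, C('s')=9, C('t')=11, C('u')=14
L[0]='o': occ=0, LF[0]=C('o')+0=1+0=1
L[1]='p': occ=0, LF[1]=C('p')+0=2+0=2
L[2]='t': occ=0, LF[2]=C('t')+0=11+0=11
L[3]='u': occ=0, LF[3]=C('u')+0=14+0=14
L[4]='s': occ=0, LF[4]=C('s')+0=9+0=9
L[5]='t': occ=1, LF[5]=C('t')+1=11+1=12
L[6]='p': occ=1, LF[6]=C('p')+1=2+1=3
L[7]='p': occ=2, LF[7]=C('p')+2=2+2=4
L[8]='q': occ=0, LF[8]=C('q')+0=7+0=7
L[9]='t': occ=2, LF[9]=C('t')+2=11+2=13
L[10]='$': occ=0, LF[10]=C('$')+0=0+0=0
L[11]='u': occ=1, LF[11]=C('u')+1=14+1=15
L[12]='q': occ=1, LF[12]=C('q')+1=7+1=8
L[13]='s': occ=1, LF[13]=C('s')+1=9+1=10
L[14]='u': occ=2, LF[14]=C('u')+2=14+2=16
L[15]='u': occ=3, LF[15]=C('u')+3=14+3=17
L[16]='p': occ=3, LF[16]=C('p')+3=2+3=5
L[17]='p': occ=4, LF[17]=C('p')+4=2+4=6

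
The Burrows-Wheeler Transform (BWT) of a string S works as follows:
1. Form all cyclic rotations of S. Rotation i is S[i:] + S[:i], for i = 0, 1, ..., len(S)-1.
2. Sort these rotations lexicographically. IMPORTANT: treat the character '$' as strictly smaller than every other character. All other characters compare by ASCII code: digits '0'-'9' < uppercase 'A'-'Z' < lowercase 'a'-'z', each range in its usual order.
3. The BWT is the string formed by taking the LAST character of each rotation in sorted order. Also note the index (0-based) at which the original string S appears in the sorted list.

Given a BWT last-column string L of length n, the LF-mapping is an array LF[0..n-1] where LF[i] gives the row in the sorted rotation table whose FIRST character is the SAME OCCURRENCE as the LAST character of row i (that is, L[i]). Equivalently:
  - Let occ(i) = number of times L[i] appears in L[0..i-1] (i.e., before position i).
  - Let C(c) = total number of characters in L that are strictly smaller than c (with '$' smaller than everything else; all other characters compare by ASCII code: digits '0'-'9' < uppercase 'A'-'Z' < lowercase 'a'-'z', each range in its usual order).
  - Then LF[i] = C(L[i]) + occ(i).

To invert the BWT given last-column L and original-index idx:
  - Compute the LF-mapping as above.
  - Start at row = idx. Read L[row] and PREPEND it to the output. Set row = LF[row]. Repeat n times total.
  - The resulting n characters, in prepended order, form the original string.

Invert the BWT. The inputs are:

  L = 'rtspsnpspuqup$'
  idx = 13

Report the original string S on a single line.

Answer: utnpuspsppqsr$

Derivation:
LF mapping: 7 11 8 2 9 1 3 10 4 12 6 13 5 0
Walk LF starting at row 13, prepending L[row]:
  step 1: row=13, L[13]='$', prepend. Next row=LF[13]=0
  step 2: row=0, L[0]='r', prepend. Next row=LF[0]=7
  step 3: row=7, L[7]='s', prepend. Next row=LF[7]=10
  step 4: row=10, L[10]='q', prepend. Next row=LF[10]=6
  step 5: row=6, L[6]='p', prepend. Next row=LF[6]=3
  step 6: row=3, L[3]='p', prepend. Next row=LF[3]=2
  step 7: row=2, L[2]='s', prepend. Next row=LF[2]=8
  step 8: row=8, L[8]='p', prepend. Next row=LF[8]=4
  step 9: row=4, L[4]='s', prepend. Next row=LF[4]=9
  step 10: row=9, L[9]='u', prepend. Next row=LF[9]=12
  step 11: row=12, L[12]='p', prepend. Next row=LF[12]=5
  step 12: row=5, L[5]='n', prepend. Next row=LF[5]=1
  step 13: row=1, L[1]='t', prepend. Next row=LF[1]=11
  step 14: row=11, L[11]='u', prepend. Next row=LF[11]=13
Reversed output: utnpuspsppqsr$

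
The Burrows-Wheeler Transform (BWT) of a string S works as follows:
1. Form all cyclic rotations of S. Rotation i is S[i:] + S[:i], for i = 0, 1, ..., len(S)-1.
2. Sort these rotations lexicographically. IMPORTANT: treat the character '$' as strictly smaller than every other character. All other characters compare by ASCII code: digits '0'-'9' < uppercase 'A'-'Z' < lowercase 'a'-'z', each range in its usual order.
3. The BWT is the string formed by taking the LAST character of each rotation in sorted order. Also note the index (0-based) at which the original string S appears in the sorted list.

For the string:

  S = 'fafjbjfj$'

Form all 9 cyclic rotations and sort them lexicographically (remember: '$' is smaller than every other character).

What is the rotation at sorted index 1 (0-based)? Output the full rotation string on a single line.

All 9 rotations (rotation i = S[i:]+S[:i]):
  rot[0] = fafjbjfj$
  rot[1] = afjbjfj$f
  rot[2] = fjbjfj$fa
  rot[3] = jbjfj$faf
  rot[4] = bjfj$fafj
  rot[5] = jfj$fafjb
  rot[6] = fj$fafjbj
  rot[7] = j$fafjbjf
  rot[8] = $fafjbjfj
Sorted (with $ < everything):
  sorted[0] = $fafjbjfj
  sorted[1] = afjbjfj$f
  sorted[2] = bjfj$fafj
  sorted[3] = fafjbjfj$
  sorted[4] = fj$fafjbj
  sorted[5] = fjbjfj$fa
  sorted[6] = j$fafjbjf
  sorted[7] = jbjfj$faf
  sorted[8] = jfj$fafjb
sorted[1] = afjbjfj$f

Answer: afjbjfj$f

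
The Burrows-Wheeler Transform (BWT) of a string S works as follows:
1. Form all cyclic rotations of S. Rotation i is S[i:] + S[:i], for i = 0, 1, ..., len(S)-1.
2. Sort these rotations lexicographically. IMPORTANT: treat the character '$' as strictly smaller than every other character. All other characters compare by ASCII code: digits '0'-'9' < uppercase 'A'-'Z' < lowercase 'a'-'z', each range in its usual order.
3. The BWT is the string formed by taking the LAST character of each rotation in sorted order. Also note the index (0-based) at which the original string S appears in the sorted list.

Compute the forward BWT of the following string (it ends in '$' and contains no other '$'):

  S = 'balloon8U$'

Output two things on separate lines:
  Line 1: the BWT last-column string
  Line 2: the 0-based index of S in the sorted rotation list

Answer: Un8b$alool
4

Derivation:
All 10 rotations (rotation i = S[i:]+S[:i]):
  rot[0] = balloon8U$
  rot[1] = alloon8U$b
  rot[2] = lloon8U$ba
  rot[3] = loon8U$bal
  rot[4] = oon8U$ball
  rot[5] = on8U$ballo
  rot[6] = n8U$balloo
  rot[7] = 8U$balloon
  rot[8] = U$balloon8
  rot[9] = $balloon8U
Sorted (with $ < everything):
  sorted[0] = $balloon8U  (last char: 'U')
  sorted[1] = 8U$balloon  (last char: 'n')
  sorted[2] = U$balloon8  (last char: '8')
  sorted[3] = alloon8U$b  (last char: 'b')
  sorted[4] = balloon8U$  (last char: '$')
  sorted[5] = lloon8U$ba  (last char: 'a')
  sorted[6] = loon8U$bal  (last char: 'l')
  sorted[7] = n8U$balloo  (last char: 'o')
  sorted[8] = on8U$ballo  (last char: 'o')
  sorted[9] = oon8U$ball  (last char: 'l')
Last column: Un8b$alool
Original string S is at sorted index 4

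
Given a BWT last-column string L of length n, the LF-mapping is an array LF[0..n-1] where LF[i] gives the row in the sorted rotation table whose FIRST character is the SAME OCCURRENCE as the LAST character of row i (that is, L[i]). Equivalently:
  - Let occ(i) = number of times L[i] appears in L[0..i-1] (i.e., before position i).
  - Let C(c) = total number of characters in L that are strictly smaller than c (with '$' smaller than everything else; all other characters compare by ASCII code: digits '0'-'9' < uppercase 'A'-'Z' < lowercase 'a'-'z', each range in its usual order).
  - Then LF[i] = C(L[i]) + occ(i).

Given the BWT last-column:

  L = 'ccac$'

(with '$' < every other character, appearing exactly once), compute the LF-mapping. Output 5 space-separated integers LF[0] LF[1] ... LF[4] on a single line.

Answer: 2 3 1 4 0

Derivation:
Char counts: '$':1, 'a':1, 'c':3
C (first-col start): C('$')=0, C('a')=1, C('c')=2
L[0]='c': occ=0, LF[0]=C('c')+0=2+0=2
L[1]='c': occ=1, LF[1]=C('c')+1=2+1=3
L[2]='a': occ=0, LF[2]=C('a')+0=1+0=1
L[3]='c': occ=2, LF[3]=C('c')+2=2+2=4
L[4]='$': occ=0, LF[4]=C('$')+0=0+0=0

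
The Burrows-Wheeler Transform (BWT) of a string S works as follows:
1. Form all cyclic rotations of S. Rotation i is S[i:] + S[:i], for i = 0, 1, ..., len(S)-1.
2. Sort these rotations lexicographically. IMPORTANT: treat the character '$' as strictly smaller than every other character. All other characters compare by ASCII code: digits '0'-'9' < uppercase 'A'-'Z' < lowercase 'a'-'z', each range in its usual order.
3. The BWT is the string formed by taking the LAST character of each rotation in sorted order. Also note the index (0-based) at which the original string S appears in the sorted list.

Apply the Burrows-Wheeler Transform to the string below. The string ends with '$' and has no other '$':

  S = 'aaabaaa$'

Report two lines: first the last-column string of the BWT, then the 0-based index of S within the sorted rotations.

Answer: aaab$aaa
4

Derivation:
All 8 rotations (rotation i = S[i:]+S[:i]):
  rot[0] = aaabaaa$
  rot[1] = aabaaa$a
  rot[2] = abaaa$aa
  rot[3] = baaa$aaa
  rot[4] = aaa$aaab
  rot[5] = aa$aaaba
  rot[6] = a$aaabaa
  rot[7] = $aaabaaa
Sorted (with $ < everything):
  sorted[0] = $aaabaaa  (last char: 'a')
  sorted[1] = a$aaabaa  (last char: 'a')
  sorted[2] = aa$aaaba  (last char: 'a')
  sorted[3] = aaa$aaab  (last char: 'b')
  sorted[4] = aaabaaa$  (last char: '$')
  sorted[5] = aabaaa$a  (last char: 'a')
  sorted[6] = abaaa$aa  (last char: 'a')
  sorted[7] = baaa$aaa  (last char: 'a')
Last column: aaab$aaa
Original string S is at sorted index 4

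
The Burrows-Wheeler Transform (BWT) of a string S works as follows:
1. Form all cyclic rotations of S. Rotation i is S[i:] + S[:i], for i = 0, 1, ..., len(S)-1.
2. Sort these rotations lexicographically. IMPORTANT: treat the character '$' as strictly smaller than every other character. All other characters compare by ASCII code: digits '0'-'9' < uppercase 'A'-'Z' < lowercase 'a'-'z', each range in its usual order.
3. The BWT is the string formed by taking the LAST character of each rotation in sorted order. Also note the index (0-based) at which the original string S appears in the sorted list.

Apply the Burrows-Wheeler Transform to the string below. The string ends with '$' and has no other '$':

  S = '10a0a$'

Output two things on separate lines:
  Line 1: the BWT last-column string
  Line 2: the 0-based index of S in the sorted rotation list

Answer: aa1$00
3

Derivation:
All 6 rotations (rotation i = S[i:]+S[:i]):
  rot[0] = 10a0a$
  rot[1] = 0a0a$1
  rot[2] = a0a$10
  rot[3] = 0a$10a
  rot[4] = a$10a0
  rot[5] = $10a0a
Sorted (with $ < everything):
  sorted[0] = $10a0a  (last char: 'a')
  sorted[1] = 0a$10a  (last char: 'a')
  sorted[2] = 0a0a$1  (last char: '1')
  sorted[3] = 10a0a$  (last char: '$')
  sorted[4] = a$10a0  (last char: '0')
  sorted[5] = a0a$10  (last char: '0')
Last column: aa1$00
Original string S is at sorted index 3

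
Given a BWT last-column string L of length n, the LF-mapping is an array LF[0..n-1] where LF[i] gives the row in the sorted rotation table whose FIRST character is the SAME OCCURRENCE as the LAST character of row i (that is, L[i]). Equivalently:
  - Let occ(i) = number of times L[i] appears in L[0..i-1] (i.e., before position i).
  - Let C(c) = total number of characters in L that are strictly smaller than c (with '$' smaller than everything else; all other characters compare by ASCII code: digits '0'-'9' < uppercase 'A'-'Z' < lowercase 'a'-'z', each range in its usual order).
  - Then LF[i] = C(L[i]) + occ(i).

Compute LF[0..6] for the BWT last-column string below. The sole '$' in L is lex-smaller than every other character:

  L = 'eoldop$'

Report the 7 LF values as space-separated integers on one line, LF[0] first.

Answer: 2 4 3 1 5 6 0

Derivation:
Char counts: '$':1, 'd':1, 'e':1, 'l':1, 'o':2, 'p':1
C (first-col start): C('$')=0, C('d')=1, C('e')=2, C('l')=3, C('o')=4, C('p')=6
L[0]='e': occ=0, LF[0]=C('e')+0=2+0=2
L[1]='o': occ=0, LF[1]=C('o')+0=4+0=4
L[2]='l': occ=0, LF[2]=C('l')+0=3+0=3
L[3]='d': occ=0, LF[3]=C('d')+0=1+0=1
L[4]='o': occ=1, LF[4]=C('o')+1=4+1=5
L[5]='p': occ=0, LF[5]=C('p')+0=6+0=6
L[6]='$': occ=0, LF[6]=C('$')+0=0+0=0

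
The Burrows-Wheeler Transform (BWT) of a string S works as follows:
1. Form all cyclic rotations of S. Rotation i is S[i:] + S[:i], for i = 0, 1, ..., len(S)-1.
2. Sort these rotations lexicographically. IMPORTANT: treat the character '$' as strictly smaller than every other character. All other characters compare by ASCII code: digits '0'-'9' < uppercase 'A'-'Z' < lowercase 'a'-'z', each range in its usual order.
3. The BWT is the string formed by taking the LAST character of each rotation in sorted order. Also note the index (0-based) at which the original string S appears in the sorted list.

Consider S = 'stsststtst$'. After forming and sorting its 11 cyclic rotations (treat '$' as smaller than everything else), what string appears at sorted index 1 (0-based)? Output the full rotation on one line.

All 11 rotations (rotation i = S[i:]+S[:i]):
  rot[0] = stsststtst$
  rot[1] = tsststtst$s
  rot[2] = sststtst$st
  rot[3] = ststtst$sts
  rot[4] = tsttst$stss
  rot[5] = sttst$stsst
  rot[6] = ttst$stssts
  rot[7] = tst$stsstst
  rot[8] = st$stsststt
  rot[9] = t$stsststts
  rot[10] = $stsststtst
Sorted (with $ < everything):
  sorted[0] = $stsststtst
  sorted[1] = sststtst$st
  sorted[2] = st$stsststt
  sorted[3] = stsststtst$
  sorted[4] = ststtst$sts
  sorted[5] = sttst$stsst
  sorted[6] = t$stsststts
  sorted[7] = tsststtst$s
  sorted[8] = tst$stsstst
  sorted[9] = tsttst$stss
  sorted[10] = ttst$stssts
sorted[1] = sststtst$st

Answer: sststtst$st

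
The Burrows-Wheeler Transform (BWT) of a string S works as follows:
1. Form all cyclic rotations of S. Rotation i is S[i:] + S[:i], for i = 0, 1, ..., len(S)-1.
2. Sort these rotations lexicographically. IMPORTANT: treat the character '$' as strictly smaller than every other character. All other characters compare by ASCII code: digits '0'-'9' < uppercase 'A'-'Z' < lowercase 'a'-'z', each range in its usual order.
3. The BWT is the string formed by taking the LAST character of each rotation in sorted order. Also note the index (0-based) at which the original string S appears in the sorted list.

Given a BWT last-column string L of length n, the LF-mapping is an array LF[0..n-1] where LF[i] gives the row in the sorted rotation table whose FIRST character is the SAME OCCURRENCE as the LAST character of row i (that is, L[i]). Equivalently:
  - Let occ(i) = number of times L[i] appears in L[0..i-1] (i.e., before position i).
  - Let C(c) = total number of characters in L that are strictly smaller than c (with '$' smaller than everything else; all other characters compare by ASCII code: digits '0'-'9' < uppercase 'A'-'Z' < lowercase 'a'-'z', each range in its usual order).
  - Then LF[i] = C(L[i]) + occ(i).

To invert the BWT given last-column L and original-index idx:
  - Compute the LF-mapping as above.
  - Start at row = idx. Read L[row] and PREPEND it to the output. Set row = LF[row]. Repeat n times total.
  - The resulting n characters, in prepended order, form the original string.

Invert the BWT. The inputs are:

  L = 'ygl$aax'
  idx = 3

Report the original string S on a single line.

LF mapping: 6 3 4 0 1 2 5
Walk LF starting at row 3, prepending L[row]:
  step 1: row=3, L[3]='$', prepend. Next row=LF[3]=0
  step 2: row=0, L[0]='y', prepend. Next row=LF[0]=6
  step 3: row=6, L[6]='x', prepend. Next row=LF[6]=5
  step 4: row=5, L[5]='a', prepend. Next row=LF[5]=2
  step 5: row=2, L[2]='l', prepend. Next row=LF[2]=4
  step 6: row=4, L[4]='a', prepend. Next row=LF[4]=1
  step 7: row=1, L[1]='g', prepend. Next row=LF[1]=3
Reversed output: galaxy$

Answer: galaxy$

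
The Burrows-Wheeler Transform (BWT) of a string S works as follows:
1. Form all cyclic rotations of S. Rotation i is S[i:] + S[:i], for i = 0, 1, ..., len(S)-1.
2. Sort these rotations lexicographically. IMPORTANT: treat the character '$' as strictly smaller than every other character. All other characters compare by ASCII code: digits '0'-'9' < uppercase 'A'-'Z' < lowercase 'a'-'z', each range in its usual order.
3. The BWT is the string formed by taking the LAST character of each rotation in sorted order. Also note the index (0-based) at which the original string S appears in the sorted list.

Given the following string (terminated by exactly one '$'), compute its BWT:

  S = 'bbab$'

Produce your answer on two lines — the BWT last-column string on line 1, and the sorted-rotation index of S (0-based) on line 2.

All 5 rotations (rotation i = S[i:]+S[:i]):
  rot[0] = bbab$
  rot[1] = bab$b
  rot[2] = ab$bb
  rot[3] = b$bba
  rot[4] = $bbab
Sorted (with $ < everything):
  sorted[0] = $bbab  (last char: 'b')
  sorted[1] = ab$bb  (last char: 'b')
  sorted[2] = b$bba  (last char: 'a')
  sorted[3] = bab$b  (last char: 'b')
  sorted[4] = bbab$  (last char: '$')
Last column: bbab$
Original string S is at sorted index 4

Answer: bbab$
4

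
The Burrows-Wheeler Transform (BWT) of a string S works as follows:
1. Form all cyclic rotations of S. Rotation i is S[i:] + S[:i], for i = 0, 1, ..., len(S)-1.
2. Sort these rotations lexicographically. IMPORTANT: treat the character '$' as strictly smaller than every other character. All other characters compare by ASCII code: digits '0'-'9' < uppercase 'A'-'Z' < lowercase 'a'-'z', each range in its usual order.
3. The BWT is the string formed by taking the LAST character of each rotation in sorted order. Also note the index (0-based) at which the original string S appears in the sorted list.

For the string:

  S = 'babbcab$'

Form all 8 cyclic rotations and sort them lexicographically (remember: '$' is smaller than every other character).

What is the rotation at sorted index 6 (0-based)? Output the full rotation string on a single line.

All 8 rotations (rotation i = S[i:]+S[:i]):
  rot[0] = babbcab$
  rot[1] = abbcab$b
  rot[2] = bbcab$ba
  rot[3] = bcab$bab
  rot[4] = cab$babb
  rot[5] = ab$babbc
  rot[6] = b$babbca
  rot[7] = $babbcab
Sorted (with $ < everything):
  sorted[0] = $babbcab
  sorted[1] = ab$babbc
  sorted[2] = abbcab$b
  sorted[3] = b$babbca
  sorted[4] = babbcab$
  sorted[5] = bbcab$ba
  sorted[6] = bcab$bab
  sorted[7] = cab$babb
sorted[6] = bcab$bab

Answer: bcab$bab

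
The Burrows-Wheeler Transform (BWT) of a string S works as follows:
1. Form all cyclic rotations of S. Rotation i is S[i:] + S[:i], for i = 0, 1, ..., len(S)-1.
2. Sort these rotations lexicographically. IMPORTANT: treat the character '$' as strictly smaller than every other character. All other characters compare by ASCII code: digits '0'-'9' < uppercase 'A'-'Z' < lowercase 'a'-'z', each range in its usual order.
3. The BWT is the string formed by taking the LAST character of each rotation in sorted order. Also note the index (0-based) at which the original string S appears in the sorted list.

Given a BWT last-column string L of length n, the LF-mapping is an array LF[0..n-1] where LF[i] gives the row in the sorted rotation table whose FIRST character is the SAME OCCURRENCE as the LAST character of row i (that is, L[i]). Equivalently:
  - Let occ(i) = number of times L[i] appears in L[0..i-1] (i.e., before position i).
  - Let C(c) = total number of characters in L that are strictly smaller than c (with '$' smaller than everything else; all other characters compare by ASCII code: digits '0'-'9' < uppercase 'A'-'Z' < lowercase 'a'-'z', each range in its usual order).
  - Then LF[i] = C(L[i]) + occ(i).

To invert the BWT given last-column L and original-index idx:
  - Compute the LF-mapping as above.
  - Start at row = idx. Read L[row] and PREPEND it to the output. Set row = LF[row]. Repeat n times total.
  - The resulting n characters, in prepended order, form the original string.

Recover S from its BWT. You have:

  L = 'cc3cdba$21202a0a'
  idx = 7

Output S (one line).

Answer: 30c1ac0b2ad2a2c$

Derivation:
LF mapping: 12 13 7 14 15 11 8 0 4 3 5 1 6 9 2 10
Walk LF starting at row 7, prepending L[row]:
  step 1: row=7, L[7]='$', prepend. Next row=LF[7]=0
  step 2: row=0, L[0]='c', prepend. Next row=LF[0]=12
  step 3: row=12, L[12]='2', prepend. Next row=LF[12]=6
  step 4: row=6, L[6]='a', prepend. Next row=LF[6]=8
  step 5: row=8, L[8]='2', prepend. Next row=LF[8]=4
  step 6: row=4, L[4]='d', prepend. Next row=LF[4]=15
  step 7: row=15, L[15]='a', prepend. Next row=LF[15]=10
  step 8: row=10, L[10]='2', prepend. Next row=LF[10]=5
  step 9: row=5, L[5]='b', prepend. Next row=LF[5]=11
  step 10: row=11, L[11]='0', prepend. Next row=LF[11]=1
  step 11: row=1, L[1]='c', prepend. Next row=LF[1]=13
  step 12: row=13, L[13]='a', prepend. Next row=LF[13]=9
  step 13: row=9, L[9]='1', prepend. Next row=LF[9]=3
  step 14: row=3, L[3]='c', prepend. Next row=LF[3]=14
  step 15: row=14, L[14]='0', prepend. Next row=LF[14]=2
  step 16: row=2, L[2]='3', prepend. Next row=LF[2]=7
Reversed output: 30c1ac0b2ad2a2c$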